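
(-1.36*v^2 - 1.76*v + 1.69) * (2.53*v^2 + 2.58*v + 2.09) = -3.4408*v^4 - 7.9616*v^3 - 3.1075*v^2 + 0.6818*v + 3.5321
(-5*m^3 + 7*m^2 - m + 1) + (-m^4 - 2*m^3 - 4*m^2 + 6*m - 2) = -m^4 - 7*m^3 + 3*m^2 + 5*m - 1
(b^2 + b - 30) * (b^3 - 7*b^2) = b^5 - 6*b^4 - 37*b^3 + 210*b^2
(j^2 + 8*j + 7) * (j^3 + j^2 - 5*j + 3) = j^5 + 9*j^4 + 10*j^3 - 30*j^2 - 11*j + 21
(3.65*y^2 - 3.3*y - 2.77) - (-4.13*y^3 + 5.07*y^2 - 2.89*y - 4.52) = 4.13*y^3 - 1.42*y^2 - 0.41*y + 1.75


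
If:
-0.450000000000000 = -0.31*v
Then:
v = 1.45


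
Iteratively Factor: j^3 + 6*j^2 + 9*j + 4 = (j + 1)*(j^2 + 5*j + 4) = (j + 1)^2*(j + 4)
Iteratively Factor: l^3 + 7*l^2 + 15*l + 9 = (l + 3)*(l^2 + 4*l + 3) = (l + 1)*(l + 3)*(l + 3)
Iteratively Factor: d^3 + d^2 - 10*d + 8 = (d - 1)*(d^2 + 2*d - 8) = (d - 1)*(d + 4)*(d - 2)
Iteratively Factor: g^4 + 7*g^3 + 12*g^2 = (g + 4)*(g^3 + 3*g^2) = g*(g + 4)*(g^2 + 3*g) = g^2*(g + 4)*(g + 3)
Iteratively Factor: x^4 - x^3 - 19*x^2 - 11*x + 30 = (x - 1)*(x^3 - 19*x - 30) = (x - 5)*(x - 1)*(x^2 + 5*x + 6) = (x - 5)*(x - 1)*(x + 2)*(x + 3)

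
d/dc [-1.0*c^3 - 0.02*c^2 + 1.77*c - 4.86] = -3.0*c^2 - 0.04*c + 1.77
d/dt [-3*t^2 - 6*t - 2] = -6*t - 6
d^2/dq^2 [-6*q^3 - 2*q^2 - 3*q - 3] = -36*q - 4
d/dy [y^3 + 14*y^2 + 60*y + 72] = 3*y^2 + 28*y + 60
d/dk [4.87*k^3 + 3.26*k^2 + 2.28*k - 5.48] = 14.61*k^2 + 6.52*k + 2.28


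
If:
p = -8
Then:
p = -8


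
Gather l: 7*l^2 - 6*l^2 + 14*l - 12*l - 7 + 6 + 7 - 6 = l^2 + 2*l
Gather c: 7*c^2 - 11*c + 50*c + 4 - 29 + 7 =7*c^2 + 39*c - 18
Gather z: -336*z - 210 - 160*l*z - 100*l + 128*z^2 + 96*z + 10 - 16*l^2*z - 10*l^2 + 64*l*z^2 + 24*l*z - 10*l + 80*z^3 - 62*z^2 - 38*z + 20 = -10*l^2 - 110*l + 80*z^3 + z^2*(64*l + 66) + z*(-16*l^2 - 136*l - 278) - 180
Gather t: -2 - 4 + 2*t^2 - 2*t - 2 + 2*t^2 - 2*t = 4*t^2 - 4*t - 8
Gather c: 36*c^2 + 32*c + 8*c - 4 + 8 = 36*c^2 + 40*c + 4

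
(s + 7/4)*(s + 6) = s^2 + 31*s/4 + 21/2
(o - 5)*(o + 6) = o^2 + o - 30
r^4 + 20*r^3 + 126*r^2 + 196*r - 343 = (r - 1)*(r + 7)^3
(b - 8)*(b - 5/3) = b^2 - 29*b/3 + 40/3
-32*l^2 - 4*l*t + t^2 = (-8*l + t)*(4*l + t)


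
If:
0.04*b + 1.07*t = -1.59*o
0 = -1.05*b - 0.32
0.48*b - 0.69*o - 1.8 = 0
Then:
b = -0.30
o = -2.82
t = 4.20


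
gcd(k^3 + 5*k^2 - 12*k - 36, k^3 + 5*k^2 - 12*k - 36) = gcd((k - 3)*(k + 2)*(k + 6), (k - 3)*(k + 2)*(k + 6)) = k^3 + 5*k^2 - 12*k - 36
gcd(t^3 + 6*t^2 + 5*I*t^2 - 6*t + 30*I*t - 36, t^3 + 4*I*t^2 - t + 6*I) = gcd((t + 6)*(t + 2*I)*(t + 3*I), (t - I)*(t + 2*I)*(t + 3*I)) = t^2 + 5*I*t - 6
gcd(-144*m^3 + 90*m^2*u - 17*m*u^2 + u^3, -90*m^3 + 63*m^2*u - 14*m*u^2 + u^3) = 18*m^2 - 9*m*u + u^2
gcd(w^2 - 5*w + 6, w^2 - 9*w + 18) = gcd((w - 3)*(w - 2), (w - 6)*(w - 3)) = w - 3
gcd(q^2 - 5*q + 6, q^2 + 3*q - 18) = q - 3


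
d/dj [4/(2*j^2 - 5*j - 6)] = 4*(5 - 4*j)/(-2*j^2 + 5*j + 6)^2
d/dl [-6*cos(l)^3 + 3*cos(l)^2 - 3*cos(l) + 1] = 3*(6*cos(l)^2 - 2*cos(l) + 1)*sin(l)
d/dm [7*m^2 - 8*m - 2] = 14*m - 8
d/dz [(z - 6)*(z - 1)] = 2*z - 7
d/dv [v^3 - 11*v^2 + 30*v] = 3*v^2 - 22*v + 30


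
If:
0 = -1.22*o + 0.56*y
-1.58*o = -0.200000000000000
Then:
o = 0.13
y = 0.28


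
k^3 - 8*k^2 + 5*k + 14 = (k - 7)*(k - 2)*(k + 1)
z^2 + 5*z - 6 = (z - 1)*(z + 6)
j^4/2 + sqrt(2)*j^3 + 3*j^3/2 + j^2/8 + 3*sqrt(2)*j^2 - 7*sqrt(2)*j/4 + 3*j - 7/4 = (j/2 + sqrt(2)/2)*(j - 1/2)*(j + 7/2)*(j + sqrt(2))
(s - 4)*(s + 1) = s^2 - 3*s - 4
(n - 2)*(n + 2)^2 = n^3 + 2*n^2 - 4*n - 8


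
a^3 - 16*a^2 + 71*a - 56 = (a - 8)*(a - 7)*(a - 1)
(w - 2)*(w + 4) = w^2 + 2*w - 8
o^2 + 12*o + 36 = (o + 6)^2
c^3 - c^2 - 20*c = c*(c - 5)*(c + 4)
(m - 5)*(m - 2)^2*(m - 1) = m^4 - 10*m^3 + 33*m^2 - 44*m + 20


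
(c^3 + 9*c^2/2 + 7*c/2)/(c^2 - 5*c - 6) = c*(2*c + 7)/(2*(c - 6))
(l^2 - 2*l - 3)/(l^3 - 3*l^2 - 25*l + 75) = (l + 1)/(l^2 - 25)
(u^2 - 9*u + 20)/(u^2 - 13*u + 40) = (u - 4)/(u - 8)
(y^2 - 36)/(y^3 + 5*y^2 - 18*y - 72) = (y - 6)/(y^2 - y - 12)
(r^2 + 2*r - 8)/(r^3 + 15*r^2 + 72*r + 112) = (r - 2)/(r^2 + 11*r + 28)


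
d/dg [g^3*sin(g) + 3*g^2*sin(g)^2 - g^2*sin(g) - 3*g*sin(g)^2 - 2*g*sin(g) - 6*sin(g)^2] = g^3*cos(g) + 3*g^2*sin(g) + 3*g^2*sin(2*g) - g^2*cos(g) - 2*sqrt(2)*g*sin(g + pi/4) - 3*sqrt(2)*g*sin(2*g + pi/4) + 3*g - 2*sin(g) - 6*sin(2*g) + 3*cos(2*g)/2 - 3/2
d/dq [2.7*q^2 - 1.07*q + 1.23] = 5.4*q - 1.07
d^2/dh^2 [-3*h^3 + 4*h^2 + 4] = 8 - 18*h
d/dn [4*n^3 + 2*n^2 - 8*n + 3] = 12*n^2 + 4*n - 8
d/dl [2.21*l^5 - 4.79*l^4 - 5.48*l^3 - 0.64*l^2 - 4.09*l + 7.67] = 11.05*l^4 - 19.16*l^3 - 16.44*l^2 - 1.28*l - 4.09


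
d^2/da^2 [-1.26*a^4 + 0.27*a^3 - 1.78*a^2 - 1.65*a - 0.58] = -15.12*a^2 + 1.62*a - 3.56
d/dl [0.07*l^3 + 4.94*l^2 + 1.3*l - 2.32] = 0.21*l^2 + 9.88*l + 1.3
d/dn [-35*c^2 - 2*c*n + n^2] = -2*c + 2*n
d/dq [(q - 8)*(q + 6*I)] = 2*q - 8 + 6*I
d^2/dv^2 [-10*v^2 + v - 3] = -20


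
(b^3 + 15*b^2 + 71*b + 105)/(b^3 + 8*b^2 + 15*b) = (b + 7)/b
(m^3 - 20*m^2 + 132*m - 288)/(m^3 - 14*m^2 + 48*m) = (m - 6)/m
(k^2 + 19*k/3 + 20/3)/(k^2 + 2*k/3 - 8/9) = 3*(k + 5)/(3*k - 2)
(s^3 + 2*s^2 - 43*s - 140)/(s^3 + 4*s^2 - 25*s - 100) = (s - 7)/(s - 5)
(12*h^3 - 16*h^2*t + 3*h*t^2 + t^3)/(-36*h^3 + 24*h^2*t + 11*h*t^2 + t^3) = (-2*h + t)/(6*h + t)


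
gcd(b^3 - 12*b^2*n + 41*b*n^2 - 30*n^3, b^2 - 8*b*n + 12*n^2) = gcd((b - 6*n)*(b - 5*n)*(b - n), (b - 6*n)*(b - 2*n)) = b - 6*n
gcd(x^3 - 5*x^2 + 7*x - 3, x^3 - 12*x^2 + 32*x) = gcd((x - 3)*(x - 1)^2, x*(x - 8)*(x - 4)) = 1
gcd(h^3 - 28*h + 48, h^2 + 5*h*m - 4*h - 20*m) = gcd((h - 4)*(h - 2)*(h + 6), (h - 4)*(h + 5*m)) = h - 4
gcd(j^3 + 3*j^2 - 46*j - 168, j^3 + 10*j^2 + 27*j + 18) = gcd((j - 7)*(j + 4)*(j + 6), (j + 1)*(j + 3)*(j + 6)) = j + 6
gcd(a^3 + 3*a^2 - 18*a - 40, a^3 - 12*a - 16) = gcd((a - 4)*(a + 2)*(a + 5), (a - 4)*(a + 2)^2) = a^2 - 2*a - 8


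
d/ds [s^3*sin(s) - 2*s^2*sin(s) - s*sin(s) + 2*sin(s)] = s^3*cos(s) + 3*s^2*sin(s) - 2*s^2*cos(s) - 4*s*sin(s) - s*cos(s) - sin(s) + 2*cos(s)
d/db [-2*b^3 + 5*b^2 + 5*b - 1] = -6*b^2 + 10*b + 5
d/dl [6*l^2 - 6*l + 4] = 12*l - 6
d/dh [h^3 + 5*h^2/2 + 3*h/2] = 3*h^2 + 5*h + 3/2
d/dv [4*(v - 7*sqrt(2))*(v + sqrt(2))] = 8*v - 24*sqrt(2)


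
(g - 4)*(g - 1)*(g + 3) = g^3 - 2*g^2 - 11*g + 12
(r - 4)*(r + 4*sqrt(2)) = r^2 - 4*r + 4*sqrt(2)*r - 16*sqrt(2)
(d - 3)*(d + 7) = d^2 + 4*d - 21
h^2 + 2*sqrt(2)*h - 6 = (h - sqrt(2))*(h + 3*sqrt(2))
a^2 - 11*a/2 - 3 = (a - 6)*(a + 1/2)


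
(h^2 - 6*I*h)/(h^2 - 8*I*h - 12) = h/(h - 2*I)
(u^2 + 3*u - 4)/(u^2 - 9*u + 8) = (u + 4)/(u - 8)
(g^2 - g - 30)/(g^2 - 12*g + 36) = (g + 5)/(g - 6)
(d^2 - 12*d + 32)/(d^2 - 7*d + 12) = (d - 8)/(d - 3)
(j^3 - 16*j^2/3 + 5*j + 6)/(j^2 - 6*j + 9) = j + 2/3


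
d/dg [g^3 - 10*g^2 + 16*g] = 3*g^2 - 20*g + 16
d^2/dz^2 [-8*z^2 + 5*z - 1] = -16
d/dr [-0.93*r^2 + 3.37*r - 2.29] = 3.37 - 1.86*r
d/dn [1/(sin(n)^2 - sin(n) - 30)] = (1 - 2*sin(n))*cos(n)/(sin(n) + cos(n)^2 + 29)^2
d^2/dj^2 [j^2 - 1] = 2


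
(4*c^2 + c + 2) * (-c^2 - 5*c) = -4*c^4 - 21*c^3 - 7*c^2 - 10*c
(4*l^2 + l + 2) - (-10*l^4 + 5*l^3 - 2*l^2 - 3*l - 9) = 10*l^4 - 5*l^3 + 6*l^2 + 4*l + 11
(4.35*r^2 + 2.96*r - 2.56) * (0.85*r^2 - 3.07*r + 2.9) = 3.6975*r^4 - 10.8385*r^3 + 1.3518*r^2 + 16.4432*r - 7.424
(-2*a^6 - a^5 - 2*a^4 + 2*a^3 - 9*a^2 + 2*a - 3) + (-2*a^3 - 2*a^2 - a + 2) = -2*a^6 - a^5 - 2*a^4 - 11*a^2 + a - 1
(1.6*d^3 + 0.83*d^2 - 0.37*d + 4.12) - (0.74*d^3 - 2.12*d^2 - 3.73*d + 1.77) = 0.86*d^3 + 2.95*d^2 + 3.36*d + 2.35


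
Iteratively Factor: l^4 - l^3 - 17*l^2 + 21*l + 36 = (l - 3)*(l^3 + 2*l^2 - 11*l - 12) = (l - 3)^2*(l^2 + 5*l + 4) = (l - 3)^2*(l + 4)*(l + 1)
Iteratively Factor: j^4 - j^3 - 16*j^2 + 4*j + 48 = (j - 4)*(j^3 + 3*j^2 - 4*j - 12) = (j - 4)*(j + 2)*(j^2 + j - 6) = (j - 4)*(j + 2)*(j + 3)*(j - 2)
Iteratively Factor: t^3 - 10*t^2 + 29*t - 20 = (t - 1)*(t^2 - 9*t + 20) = (t - 5)*(t - 1)*(t - 4)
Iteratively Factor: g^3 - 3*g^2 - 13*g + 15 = (g - 5)*(g^2 + 2*g - 3) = (g - 5)*(g - 1)*(g + 3)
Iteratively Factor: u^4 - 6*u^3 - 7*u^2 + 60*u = (u)*(u^3 - 6*u^2 - 7*u + 60) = u*(u + 3)*(u^2 - 9*u + 20) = u*(u - 4)*(u + 3)*(u - 5)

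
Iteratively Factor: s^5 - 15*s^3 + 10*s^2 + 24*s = (s + 4)*(s^4 - 4*s^3 + s^2 + 6*s) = s*(s + 4)*(s^3 - 4*s^2 + s + 6) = s*(s - 3)*(s + 4)*(s^2 - s - 2) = s*(s - 3)*(s + 1)*(s + 4)*(s - 2)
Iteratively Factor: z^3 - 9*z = (z + 3)*(z^2 - 3*z) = z*(z + 3)*(z - 3)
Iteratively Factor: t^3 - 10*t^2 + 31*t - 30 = (t - 5)*(t^2 - 5*t + 6) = (t - 5)*(t - 3)*(t - 2)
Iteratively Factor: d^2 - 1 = (d - 1)*(d + 1)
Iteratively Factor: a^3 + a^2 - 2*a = (a)*(a^2 + a - 2) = a*(a - 1)*(a + 2)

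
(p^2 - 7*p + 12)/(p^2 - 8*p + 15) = (p - 4)/(p - 5)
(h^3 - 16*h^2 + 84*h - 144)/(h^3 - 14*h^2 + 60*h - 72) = (h - 4)/(h - 2)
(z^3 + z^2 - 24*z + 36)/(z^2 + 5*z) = (z^3 + z^2 - 24*z + 36)/(z*(z + 5))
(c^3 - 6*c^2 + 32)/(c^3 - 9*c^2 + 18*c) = (c^3 - 6*c^2 + 32)/(c*(c^2 - 9*c + 18))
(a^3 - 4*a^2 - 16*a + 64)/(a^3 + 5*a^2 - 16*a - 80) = (a - 4)/(a + 5)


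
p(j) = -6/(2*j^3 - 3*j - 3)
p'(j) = -6*(3 - 6*j^2)/(2*j^3 - 3*j - 3)^2 = 18*(2*j^2 - 1)/(-2*j^3 + 3*j + 3)^2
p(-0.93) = 3.30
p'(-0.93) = 3.97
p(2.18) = -0.54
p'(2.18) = 1.22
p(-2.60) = 0.20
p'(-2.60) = 0.24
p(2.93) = -0.16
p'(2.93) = 0.20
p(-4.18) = 0.04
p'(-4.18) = 0.03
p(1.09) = 1.63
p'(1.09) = 1.83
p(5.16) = -0.02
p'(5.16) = 0.01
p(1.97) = -0.94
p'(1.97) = 2.99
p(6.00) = -0.01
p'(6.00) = 0.01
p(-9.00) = 0.00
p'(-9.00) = 0.00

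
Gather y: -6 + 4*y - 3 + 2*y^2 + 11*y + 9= 2*y^2 + 15*y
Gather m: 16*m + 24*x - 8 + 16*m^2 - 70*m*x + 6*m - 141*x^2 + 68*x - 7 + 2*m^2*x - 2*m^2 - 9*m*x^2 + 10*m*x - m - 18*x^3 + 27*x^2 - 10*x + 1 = m^2*(2*x + 14) + m*(-9*x^2 - 60*x + 21) - 18*x^3 - 114*x^2 + 82*x - 14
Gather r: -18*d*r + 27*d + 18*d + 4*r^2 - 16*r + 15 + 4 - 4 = 45*d + 4*r^2 + r*(-18*d - 16) + 15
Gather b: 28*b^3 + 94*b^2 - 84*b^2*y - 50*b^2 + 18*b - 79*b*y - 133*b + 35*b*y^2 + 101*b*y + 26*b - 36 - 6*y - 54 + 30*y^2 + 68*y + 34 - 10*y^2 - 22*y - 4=28*b^3 + b^2*(44 - 84*y) + b*(35*y^2 + 22*y - 89) + 20*y^2 + 40*y - 60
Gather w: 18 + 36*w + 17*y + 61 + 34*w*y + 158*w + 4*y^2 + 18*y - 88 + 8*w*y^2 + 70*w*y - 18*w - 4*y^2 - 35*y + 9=w*(8*y^2 + 104*y + 176)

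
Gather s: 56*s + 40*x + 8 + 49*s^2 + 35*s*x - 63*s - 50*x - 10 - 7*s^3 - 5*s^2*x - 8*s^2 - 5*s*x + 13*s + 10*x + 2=-7*s^3 + s^2*(41 - 5*x) + s*(30*x + 6)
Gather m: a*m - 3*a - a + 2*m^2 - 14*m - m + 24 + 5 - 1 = -4*a + 2*m^2 + m*(a - 15) + 28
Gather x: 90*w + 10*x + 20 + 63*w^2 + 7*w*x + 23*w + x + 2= 63*w^2 + 113*w + x*(7*w + 11) + 22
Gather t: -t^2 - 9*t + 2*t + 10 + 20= -t^2 - 7*t + 30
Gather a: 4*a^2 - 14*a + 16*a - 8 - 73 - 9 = 4*a^2 + 2*a - 90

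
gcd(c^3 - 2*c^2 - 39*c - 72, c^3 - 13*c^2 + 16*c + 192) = c^2 - 5*c - 24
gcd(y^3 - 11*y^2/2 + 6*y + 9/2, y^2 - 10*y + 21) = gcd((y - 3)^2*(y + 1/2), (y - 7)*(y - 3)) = y - 3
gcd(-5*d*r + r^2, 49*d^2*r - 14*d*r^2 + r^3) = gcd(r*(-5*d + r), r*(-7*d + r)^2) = r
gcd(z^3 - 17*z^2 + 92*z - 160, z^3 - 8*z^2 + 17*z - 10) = z - 5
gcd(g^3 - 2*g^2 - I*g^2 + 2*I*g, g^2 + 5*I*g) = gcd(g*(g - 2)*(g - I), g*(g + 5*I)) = g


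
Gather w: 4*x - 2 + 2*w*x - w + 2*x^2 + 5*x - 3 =w*(2*x - 1) + 2*x^2 + 9*x - 5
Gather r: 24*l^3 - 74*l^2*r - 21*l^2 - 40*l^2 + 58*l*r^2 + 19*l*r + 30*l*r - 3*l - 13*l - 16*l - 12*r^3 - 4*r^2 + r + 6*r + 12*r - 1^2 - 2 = 24*l^3 - 61*l^2 - 32*l - 12*r^3 + r^2*(58*l - 4) + r*(-74*l^2 + 49*l + 19) - 3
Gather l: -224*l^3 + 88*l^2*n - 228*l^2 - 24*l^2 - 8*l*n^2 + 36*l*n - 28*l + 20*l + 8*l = -224*l^3 + l^2*(88*n - 252) + l*(-8*n^2 + 36*n)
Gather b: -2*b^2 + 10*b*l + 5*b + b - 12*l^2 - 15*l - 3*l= -2*b^2 + b*(10*l + 6) - 12*l^2 - 18*l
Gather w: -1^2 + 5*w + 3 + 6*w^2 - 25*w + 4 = 6*w^2 - 20*w + 6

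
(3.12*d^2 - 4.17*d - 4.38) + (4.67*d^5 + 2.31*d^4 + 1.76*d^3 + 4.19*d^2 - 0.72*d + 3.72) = 4.67*d^5 + 2.31*d^4 + 1.76*d^3 + 7.31*d^2 - 4.89*d - 0.66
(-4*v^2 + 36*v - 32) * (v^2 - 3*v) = -4*v^4 + 48*v^3 - 140*v^2 + 96*v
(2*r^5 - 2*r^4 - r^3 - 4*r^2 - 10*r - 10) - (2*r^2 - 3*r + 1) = 2*r^5 - 2*r^4 - r^3 - 6*r^2 - 7*r - 11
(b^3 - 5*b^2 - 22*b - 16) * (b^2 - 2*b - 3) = b^5 - 7*b^4 - 15*b^3 + 43*b^2 + 98*b + 48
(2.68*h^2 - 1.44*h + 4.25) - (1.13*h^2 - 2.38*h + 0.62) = 1.55*h^2 + 0.94*h + 3.63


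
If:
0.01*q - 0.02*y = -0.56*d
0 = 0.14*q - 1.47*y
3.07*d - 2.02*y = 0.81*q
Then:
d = 0.00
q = 0.00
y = 0.00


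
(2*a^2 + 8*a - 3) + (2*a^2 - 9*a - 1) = 4*a^2 - a - 4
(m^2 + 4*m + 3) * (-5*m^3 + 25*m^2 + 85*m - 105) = -5*m^5 + 5*m^4 + 170*m^3 + 310*m^2 - 165*m - 315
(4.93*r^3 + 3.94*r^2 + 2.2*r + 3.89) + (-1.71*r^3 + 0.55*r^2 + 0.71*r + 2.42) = 3.22*r^3 + 4.49*r^2 + 2.91*r + 6.31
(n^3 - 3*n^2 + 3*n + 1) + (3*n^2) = n^3 + 3*n + 1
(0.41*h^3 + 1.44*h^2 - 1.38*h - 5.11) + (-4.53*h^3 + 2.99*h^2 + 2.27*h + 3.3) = -4.12*h^3 + 4.43*h^2 + 0.89*h - 1.81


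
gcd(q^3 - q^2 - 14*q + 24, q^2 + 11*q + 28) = q + 4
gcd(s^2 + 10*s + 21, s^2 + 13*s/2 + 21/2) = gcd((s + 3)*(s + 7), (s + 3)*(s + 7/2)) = s + 3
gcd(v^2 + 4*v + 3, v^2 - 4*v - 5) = v + 1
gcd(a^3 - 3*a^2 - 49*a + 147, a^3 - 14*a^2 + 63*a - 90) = a - 3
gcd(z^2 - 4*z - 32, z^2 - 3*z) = 1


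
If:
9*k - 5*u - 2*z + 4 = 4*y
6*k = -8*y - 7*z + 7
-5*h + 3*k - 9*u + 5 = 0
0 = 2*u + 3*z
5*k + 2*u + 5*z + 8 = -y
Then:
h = 1151/110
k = -141/44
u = -835/132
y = -163/396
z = 835/198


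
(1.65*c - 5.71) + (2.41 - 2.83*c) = -1.18*c - 3.3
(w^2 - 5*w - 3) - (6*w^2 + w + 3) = -5*w^2 - 6*w - 6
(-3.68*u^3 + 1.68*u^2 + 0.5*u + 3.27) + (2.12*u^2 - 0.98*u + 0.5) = -3.68*u^3 + 3.8*u^2 - 0.48*u + 3.77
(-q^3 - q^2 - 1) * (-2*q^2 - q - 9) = 2*q^5 + 3*q^4 + 10*q^3 + 11*q^2 + q + 9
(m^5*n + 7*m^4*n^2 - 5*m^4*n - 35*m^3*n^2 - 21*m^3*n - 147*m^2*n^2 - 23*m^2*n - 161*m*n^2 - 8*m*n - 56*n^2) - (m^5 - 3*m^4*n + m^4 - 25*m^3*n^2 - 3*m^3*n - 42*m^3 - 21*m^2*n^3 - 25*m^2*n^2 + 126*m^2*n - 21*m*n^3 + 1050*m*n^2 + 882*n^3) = m^5*n - m^5 + 7*m^4*n^2 - 2*m^4*n - m^4 - 10*m^3*n^2 - 18*m^3*n + 42*m^3 + 21*m^2*n^3 - 122*m^2*n^2 - 149*m^2*n + 21*m*n^3 - 1211*m*n^2 - 8*m*n - 882*n^3 - 56*n^2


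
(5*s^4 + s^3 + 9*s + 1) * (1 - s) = -5*s^5 + 4*s^4 + s^3 - 9*s^2 + 8*s + 1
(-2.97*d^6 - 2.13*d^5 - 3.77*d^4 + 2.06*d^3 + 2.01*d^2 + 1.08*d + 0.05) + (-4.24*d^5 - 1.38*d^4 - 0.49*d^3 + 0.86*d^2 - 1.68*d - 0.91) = -2.97*d^6 - 6.37*d^5 - 5.15*d^4 + 1.57*d^3 + 2.87*d^2 - 0.6*d - 0.86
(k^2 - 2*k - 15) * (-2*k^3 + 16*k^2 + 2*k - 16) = -2*k^5 + 20*k^4 - 260*k^2 + 2*k + 240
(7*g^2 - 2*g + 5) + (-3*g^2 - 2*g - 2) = 4*g^2 - 4*g + 3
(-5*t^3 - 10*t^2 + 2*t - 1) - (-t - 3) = -5*t^3 - 10*t^2 + 3*t + 2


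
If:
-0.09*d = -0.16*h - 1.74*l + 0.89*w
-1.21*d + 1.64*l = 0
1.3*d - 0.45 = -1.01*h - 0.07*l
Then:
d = 0.908480032735443*w - 0.0727673404794214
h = 0.542926445086171 - 1.21578585399943*w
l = 0.670280999762126*w - 0.0536880987683536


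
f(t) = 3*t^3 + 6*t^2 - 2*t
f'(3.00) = 115.00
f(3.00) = 129.00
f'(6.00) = 394.00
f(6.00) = 852.00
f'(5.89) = 380.91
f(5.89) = 809.38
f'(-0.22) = -4.20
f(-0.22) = 0.70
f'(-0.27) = -4.58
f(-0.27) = 0.92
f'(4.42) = 226.87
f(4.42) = 367.43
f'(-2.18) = 14.61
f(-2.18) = 1.79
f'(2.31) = 73.74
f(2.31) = 64.38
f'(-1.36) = -1.67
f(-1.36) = 6.27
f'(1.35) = 30.60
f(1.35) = 15.62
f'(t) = 9*t^2 + 12*t - 2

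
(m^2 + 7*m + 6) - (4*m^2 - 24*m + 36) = -3*m^2 + 31*m - 30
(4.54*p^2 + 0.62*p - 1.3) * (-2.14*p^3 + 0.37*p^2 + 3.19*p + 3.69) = -9.7156*p^5 + 0.353*p^4 + 17.494*p^3 + 18.2494*p^2 - 1.8592*p - 4.797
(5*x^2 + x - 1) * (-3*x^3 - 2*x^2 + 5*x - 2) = -15*x^5 - 13*x^4 + 26*x^3 - 3*x^2 - 7*x + 2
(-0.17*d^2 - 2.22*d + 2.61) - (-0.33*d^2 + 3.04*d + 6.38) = 0.16*d^2 - 5.26*d - 3.77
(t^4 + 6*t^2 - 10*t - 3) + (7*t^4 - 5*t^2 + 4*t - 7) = 8*t^4 + t^2 - 6*t - 10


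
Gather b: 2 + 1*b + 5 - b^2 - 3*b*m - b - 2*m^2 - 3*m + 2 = -b^2 - 3*b*m - 2*m^2 - 3*m + 9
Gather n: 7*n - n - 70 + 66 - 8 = 6*n - 12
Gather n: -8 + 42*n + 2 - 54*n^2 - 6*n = -54*n^2 + 36*n - 6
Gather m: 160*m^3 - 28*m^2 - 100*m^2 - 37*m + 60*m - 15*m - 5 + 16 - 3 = 160*m^3 - 128*m^2 + 8*m + 8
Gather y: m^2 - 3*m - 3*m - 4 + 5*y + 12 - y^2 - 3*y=m^2 - 6*m - y^2 + 2*y + 8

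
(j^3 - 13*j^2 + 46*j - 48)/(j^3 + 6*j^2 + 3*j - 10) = (j^3 - 13*j^2 + 46*j - 48)/(j^3 + 6*j^2 + 3*j - 10)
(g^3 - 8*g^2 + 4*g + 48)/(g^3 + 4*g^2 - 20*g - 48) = (g - 6)/(g + 6)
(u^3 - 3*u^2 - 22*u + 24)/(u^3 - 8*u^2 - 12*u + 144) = (u - 1)/(u - 6)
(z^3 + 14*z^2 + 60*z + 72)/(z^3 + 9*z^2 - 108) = (z + 2)/(z - 3)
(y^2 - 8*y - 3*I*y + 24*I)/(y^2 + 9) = (y - 8)/(y + 3*I)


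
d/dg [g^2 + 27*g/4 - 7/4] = 2*g + 27/4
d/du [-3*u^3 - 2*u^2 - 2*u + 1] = -9*u^2 - 4*u - 2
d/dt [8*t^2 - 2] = 16*t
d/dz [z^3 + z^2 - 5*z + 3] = 3*z^2 + 2*z - 5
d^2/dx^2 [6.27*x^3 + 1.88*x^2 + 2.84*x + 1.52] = 37.62*x + 3.76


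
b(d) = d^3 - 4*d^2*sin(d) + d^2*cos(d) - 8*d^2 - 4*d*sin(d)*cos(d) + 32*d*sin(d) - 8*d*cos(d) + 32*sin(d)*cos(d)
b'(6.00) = 70.87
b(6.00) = -99.08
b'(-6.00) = -92.76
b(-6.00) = -502.21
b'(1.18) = 2.94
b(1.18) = 26.81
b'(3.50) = -71.98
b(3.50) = -56.56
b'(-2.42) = 127.70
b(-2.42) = 7.35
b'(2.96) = -53.97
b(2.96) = -22.29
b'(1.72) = -19.09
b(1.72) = 22.06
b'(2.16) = -30.92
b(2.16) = 10.92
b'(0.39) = 30.86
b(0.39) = 11.31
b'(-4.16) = 225.65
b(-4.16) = -430.95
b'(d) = -d^2*sin(d) - 4*d^2*cos(d) + 3*d^2 + 4*d*sin(d)^2 - 4*d*cos(d)^2 + 34*d*cos(d) - 16*d - 32*sin(d)^2 - 4*sin(d)*cos(d) + 32*sin(d) + 32*cos(d)^2 - 8*cos(d)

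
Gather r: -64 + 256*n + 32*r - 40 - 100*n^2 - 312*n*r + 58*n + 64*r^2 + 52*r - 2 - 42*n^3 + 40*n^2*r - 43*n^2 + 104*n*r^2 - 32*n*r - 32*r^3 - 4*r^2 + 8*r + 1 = -42*n^3 - 143*n^2 + 314*n - 32*r^3 + r^2*(104*n + 60) + r*(40*n^2 - 344*n + 92) - 105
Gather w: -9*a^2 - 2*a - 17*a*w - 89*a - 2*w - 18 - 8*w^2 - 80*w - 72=-9*a^2 - 91*a - 8*w^2 + w*(-17*a - 82) - 90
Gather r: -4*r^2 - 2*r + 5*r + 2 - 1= -4*r^2 + 3*r + 1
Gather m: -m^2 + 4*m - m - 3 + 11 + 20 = -m^2 + 3*m + 28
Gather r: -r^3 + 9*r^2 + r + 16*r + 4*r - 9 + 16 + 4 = -r^3 + 9*r^2 + 21*r + 11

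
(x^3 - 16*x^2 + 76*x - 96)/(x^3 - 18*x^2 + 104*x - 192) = (x - 2)/(x - 4)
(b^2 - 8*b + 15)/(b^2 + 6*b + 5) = (b^2 - 8*b + 15)/(b^2 + 6*b + 5)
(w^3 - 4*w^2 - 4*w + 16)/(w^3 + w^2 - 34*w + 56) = (w + 2)/(w + 7)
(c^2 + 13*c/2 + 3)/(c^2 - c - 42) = (c + 1/2)/(c - 7)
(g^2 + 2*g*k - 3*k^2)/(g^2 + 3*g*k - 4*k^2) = (g + 3*k)/(g + 4*k)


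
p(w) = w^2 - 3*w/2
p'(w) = 2*w - 3/2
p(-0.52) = 1.05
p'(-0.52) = -2.54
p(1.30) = -0.26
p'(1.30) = 1.10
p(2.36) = 2.03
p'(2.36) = 3.22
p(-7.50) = 67.50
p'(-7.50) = -16.50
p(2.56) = 2.71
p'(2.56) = 3.62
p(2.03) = 1.08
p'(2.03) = 2.56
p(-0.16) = 0.27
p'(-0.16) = -1.82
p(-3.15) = 14.65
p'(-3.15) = -7.80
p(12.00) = 126.00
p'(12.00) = 22.50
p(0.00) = 0.00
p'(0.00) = -1.50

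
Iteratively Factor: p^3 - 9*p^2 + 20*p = (p - 5)*(p^2 - 4*p) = (p - 5)*(p - 4)*(p)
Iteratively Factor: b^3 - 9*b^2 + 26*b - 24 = (b - 2)*(b^2 - 7*b + 12) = (b - 4)*(b - 2)*(b - 3)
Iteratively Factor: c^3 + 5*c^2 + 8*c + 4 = (c + 2)*(c^2 + 3*c + 2) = (c + 2)^2*(c + 1)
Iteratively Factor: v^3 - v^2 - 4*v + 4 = (v + 2)*(v^2 - 3*v + 2) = (v - 1)*(v + 2)*(v - 2)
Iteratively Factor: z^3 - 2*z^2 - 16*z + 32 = (z - 4)*(z^2 + 2*z - 8) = (z - 4)*(z - 2)*(z + 4)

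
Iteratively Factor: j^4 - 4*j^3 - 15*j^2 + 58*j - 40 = (j - 1)*(j^3 - 3*j^2 - 18*j + 40) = (j - 5)*(j - 1)*(j^2 + 2*j - 8) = (j - 5)*(j - 2)*(j - 1)*(j + 4)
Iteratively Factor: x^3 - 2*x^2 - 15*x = (x)*(x^2 - 2*x - 15) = x*(x + 3)*(x - 5)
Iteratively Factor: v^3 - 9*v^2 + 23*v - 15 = (v - 5)*(v^2 - 4*v + 3) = (v - 5)*(v - 3)*(v - 1)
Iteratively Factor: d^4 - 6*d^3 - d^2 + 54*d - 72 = (d + 3)*(d^3 - 9*d^2 + 26*d - 24) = (d - 3)*(d + 3)*(d^2 - 6*d + 8) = (d - 3)*(d - 2)*(d + 3)*(d - 4)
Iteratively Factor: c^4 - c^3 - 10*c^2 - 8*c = (c - 4)*(c^3 + 3*c^2 + 2*c) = (c - 4)*(c + 1)*(c^2 + 2*c) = c*(c - 4)*(c + 1)*(c + 2)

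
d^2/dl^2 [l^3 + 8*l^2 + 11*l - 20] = 6*l + 16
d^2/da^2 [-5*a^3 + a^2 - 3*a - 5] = 2 - 30*a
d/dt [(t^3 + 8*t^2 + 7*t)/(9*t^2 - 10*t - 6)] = (9*t^4 - 20*t^3 - 161*t^2 - 96*t - 42)/(81*t^4 - 180*t^3 - 8*t^2 + 120*t + 36)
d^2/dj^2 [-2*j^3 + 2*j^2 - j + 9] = 4 - 12*j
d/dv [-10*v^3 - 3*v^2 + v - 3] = -30*v^2 - 6*v + 1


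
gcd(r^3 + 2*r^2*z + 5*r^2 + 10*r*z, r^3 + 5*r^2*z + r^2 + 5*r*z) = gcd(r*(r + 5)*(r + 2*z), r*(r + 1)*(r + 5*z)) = r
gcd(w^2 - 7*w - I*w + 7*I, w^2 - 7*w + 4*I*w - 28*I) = w - 7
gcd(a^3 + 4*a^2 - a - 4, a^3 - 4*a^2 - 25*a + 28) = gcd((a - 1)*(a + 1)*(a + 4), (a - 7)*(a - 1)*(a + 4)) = a^2 + 3*a - 4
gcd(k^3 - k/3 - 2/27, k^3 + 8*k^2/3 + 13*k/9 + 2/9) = k^2 + 2*k/3 + 1/9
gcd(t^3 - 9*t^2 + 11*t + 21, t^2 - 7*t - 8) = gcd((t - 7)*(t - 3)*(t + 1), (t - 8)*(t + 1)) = t + 1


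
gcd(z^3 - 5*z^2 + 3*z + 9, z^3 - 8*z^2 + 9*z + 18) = z^2 - 2*z - 3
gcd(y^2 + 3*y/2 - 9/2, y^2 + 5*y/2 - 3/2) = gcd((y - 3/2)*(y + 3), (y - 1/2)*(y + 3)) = y + 3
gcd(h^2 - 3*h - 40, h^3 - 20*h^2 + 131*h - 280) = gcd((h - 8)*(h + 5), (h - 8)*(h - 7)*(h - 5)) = h - 8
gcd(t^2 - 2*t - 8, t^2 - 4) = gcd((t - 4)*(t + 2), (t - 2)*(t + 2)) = t + 2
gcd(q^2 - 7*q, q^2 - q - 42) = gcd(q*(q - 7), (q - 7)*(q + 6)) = q - 7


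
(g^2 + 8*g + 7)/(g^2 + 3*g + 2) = (g + 7)/(g + 2)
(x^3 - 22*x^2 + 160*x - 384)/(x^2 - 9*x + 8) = (x^2 - 14*x + 48)/(x - 1)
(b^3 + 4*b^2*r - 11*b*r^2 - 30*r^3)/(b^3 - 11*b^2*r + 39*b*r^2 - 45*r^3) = (b^2 + 7*b*r + 10*r^2)/(b^2 - 8*b*r + 15*r^2)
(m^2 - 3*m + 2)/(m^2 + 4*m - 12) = (m - 1)/(m + 6)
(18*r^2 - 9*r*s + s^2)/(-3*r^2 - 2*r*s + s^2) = (-6*r + s)/(r + s)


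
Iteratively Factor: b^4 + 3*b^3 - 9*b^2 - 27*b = (b - 3)*(b^3 + 6*b^2 + 9*b) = (b - 3)*(b + 3)*(b^2 + 3*b) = b*(b - 3)*(b + 3)*(b + 3)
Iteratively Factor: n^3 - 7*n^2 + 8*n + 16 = (n + 1)*(n^2 - 8*n + 16) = (n - 4)*(n + 1)*(n - 4)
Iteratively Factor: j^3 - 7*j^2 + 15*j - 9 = (j - 1)*(j^2 - 6*j + 9) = (j - 3)*(j - 1)*(j - 3)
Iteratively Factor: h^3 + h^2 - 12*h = (h - 3)*(h^2 + 4*h) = h*(h - 3)*(h + 4)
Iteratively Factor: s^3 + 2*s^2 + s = (s + 1)*(s^2 + s) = (s + 1)^2*(s)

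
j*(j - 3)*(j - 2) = j^3 - 5*j^2 + 6*j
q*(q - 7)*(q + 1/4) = q^3 - 27*q^2/4 - 7*q/4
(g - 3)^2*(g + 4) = g^3 - 2*g^2 - 15*g + 36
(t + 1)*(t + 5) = t^2 + 6*t + 5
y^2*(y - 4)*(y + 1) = y^4 - 3*y^3 - 4*y^2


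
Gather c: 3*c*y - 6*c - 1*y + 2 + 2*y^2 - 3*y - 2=c*(3*y - 6) + 2*y^2 - 4*y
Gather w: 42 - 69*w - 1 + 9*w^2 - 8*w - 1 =9*w^2 - 77*w + 40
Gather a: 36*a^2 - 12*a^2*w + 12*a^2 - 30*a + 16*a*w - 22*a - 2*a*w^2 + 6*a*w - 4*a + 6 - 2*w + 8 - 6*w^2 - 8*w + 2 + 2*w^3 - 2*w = a^2*(48 - 12*w) + a*(-2*w^2 + 22*w - 56) + 2*w^3 - 6*w^2 - 12*w + 16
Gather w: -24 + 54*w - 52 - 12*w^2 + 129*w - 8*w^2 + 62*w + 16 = -20*w^2 + 245*w - 60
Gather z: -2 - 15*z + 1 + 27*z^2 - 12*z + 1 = 27*z^2 - 27*z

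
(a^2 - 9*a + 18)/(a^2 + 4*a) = (a^2 - 9*a + 18)/(a*(a + 4))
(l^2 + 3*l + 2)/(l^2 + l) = (l + 2)/l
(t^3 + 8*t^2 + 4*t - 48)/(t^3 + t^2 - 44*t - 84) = (t^2 + 2*t - 8)/(t^2 - 5*t - 14)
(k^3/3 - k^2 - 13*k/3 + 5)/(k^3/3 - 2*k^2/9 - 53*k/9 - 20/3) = 3*(k - 1)/(3*k + 4)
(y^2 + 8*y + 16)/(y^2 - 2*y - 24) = (y + 4)/(y - 6)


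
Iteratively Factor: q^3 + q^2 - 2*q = (q + 2)*(q^2 - q) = q*(q + 2)*(q - 1)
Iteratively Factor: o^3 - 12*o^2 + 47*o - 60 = (o - 4)*(o^2 - 8*o + 15) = (o - 5)*(o - 4)*(o - 3)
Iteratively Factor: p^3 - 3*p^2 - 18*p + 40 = (p + 4)*(p^2 - 7*p + 10) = (p - 5)*(p + 4)*(p - 2)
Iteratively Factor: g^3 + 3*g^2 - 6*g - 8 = (g + 1)*(g^2 + 2*g - 8) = (g + 1)*(g + 4)*(g - 2)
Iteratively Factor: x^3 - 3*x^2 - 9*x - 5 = (x + 1)*(x^2 - 4*x - 5) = (x + 1)^2*(x - 5)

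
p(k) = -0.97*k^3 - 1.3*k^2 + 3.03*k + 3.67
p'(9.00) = -256.08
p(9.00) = -781.49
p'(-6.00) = -86.13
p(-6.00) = 148.21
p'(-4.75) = -50.28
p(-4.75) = 63.90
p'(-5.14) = -60.49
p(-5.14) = 85.47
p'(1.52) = -7.65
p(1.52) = 1.87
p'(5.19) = -88.85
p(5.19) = -151.23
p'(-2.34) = -6.82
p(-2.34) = 1.89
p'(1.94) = -12.97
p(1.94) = -2.43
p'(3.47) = -41.03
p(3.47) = -42.00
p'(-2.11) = -4.44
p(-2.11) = 0.60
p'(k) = -2.91*k^2 - 2.6*k + 3.03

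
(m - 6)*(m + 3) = m^2 - 3*m - 18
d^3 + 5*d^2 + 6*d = d*(d + 2)*(d + 3)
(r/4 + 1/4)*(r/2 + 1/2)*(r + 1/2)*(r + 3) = r^4/8 + 11*r^3/16 + 19*r^2/16 + 13*r/16 + 3/16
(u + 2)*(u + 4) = u^2 + 6*u + 8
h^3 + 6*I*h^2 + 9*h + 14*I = (h - 2*I)*(h + I)*(h + 7*I)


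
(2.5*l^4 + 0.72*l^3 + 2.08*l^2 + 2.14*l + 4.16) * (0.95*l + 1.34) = 2.375*l^5 + 4.034*l^4 + 2.9408*l^3 + 4.8202*l^2 + 6.8196*l + 5.5744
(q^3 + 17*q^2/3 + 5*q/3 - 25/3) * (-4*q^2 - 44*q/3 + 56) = -4*q^5 - 112*q^4/3 - 304*q^3/9 + 2936*q^2/9 + 1940*q/9 - 1400/3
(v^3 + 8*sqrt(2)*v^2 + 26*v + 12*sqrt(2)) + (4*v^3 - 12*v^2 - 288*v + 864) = 5*v^3 - 12*v^2 + 8*sqrt(2)*v^2 - 262*v + 12*sqrt(2) + 864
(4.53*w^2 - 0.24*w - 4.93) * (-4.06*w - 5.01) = -18.3918*w^3 - 21.7209*w^2 + 21.2182*w + 24.6993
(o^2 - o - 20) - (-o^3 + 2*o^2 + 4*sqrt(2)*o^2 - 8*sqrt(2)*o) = o^3 - 4*sqrt(2)*o^2 - o^2 - o + 8*sqrt(2)*o - 20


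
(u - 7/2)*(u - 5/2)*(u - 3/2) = u^3 - 15*u^2/2 + 71*u/4 - 105/8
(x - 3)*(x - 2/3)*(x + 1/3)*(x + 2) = x^4 - 4*x^3/3 - 53*x^2/9 + 20*x/9 + 4/3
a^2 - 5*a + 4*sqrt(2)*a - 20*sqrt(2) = (a - 5)*(a + 4*sqrt(2))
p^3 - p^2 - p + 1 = (p - 1)^2*(p + 1)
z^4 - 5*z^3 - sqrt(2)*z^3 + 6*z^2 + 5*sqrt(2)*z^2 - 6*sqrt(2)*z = z*(z - 3)*(z - 2)*(z - sqrt(2))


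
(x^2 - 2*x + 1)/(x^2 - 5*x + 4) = (x - 1)/(x - 4)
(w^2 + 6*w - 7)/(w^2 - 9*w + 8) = (w + 7)/(w - 8)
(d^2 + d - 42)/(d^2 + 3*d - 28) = (d - 6)/(d - 4)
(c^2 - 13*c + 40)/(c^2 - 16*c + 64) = (c - 5)/(c - 8)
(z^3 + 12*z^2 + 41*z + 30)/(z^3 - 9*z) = (z^3 + 12*z^2 + 41*z + 30)/(z*(z^2 - 9))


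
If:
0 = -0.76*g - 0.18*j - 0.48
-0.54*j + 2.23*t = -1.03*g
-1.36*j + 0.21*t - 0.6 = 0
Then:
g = -0.53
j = -0.42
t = 0.14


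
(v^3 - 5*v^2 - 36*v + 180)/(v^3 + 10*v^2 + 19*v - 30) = (v^2 - 11*v + 30)/(v^2 + 4*v - 5)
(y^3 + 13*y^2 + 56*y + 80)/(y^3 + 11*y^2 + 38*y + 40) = (y + 4)/(y + 2)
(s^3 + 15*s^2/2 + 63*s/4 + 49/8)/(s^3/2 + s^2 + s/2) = (8*s^3 + 60*s^2 + 126*s + 49)/(4*s*(s^2 + 2*s + 1))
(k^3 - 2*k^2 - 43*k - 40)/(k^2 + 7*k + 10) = (k^2 - 7*k - 8)/(k + 2)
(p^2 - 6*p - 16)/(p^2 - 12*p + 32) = (p + 2)/(p - 4)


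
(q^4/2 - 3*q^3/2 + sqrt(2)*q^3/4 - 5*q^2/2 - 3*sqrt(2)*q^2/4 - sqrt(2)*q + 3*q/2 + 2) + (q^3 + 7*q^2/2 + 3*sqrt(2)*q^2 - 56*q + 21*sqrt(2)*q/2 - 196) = q^4/2 - q^3/2 + sqrt(2)*q^3/4 + q^2 + 9*sqrt(2)*q^2/4 - 109*q/2 + 19*sqrt(2)*q/2 - 194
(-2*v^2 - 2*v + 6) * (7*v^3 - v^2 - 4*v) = -14*v^5 - 12*v^4 + 52*v^3 + 2*v^2 - 24*v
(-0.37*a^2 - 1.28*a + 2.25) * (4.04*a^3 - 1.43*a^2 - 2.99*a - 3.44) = -1.4948*a^5 - 4.6421*a^4 + 12.0267*a^3 + 1.8825*a^2 - 2.3243*a - 7.74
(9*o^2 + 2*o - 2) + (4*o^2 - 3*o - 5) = 13*o^2 - o - 7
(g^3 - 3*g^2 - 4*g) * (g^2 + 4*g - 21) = g^5 + g^4 - 37*g^3 + 47*g^2 + 84*g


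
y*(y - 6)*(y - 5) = y^3 - 11*y^2 + 30*y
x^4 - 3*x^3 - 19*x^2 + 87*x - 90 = (x - 3)^2*(x - 2)*(x + 5)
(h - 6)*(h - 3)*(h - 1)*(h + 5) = h^4 - 5*h^3 - 23*h^2 + 117*h - 90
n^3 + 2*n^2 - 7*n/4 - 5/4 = (n - 1)*(n + 1/2)*(n + 5/2)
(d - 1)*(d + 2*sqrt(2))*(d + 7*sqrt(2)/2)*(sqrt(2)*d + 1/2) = sqrt(2)*d^4 - sqrt(2)*d^3 + 23*d^3/2 - 23*d^2/2 + 67*sqrt(2)*d^2/4 - 67*sqrt(2)*d/4 + 7*d - 7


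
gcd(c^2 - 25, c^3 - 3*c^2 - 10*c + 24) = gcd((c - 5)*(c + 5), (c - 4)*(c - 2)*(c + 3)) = 1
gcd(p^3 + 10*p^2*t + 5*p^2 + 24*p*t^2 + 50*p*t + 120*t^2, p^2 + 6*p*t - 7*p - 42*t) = p + 6*t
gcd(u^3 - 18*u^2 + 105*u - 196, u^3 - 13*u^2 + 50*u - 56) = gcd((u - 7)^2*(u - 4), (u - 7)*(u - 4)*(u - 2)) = u^2 - 11*u + 28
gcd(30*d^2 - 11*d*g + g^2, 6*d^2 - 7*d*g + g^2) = 6*d - g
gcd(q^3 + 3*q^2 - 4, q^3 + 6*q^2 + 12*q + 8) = q^2 + 4*q + 4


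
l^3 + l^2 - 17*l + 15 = (l - 3)*(l - 1)*(l + 5)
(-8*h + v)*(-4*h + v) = 32*h^2 - 12*h*v + v^2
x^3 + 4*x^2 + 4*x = x*(x + 2)^2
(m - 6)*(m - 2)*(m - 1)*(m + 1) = m^4 - 8*m^3 + 11*m^2 + 8*m - 12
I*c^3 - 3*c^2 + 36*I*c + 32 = (c - 4*I)*(c + 8*I)*(I*c + 1)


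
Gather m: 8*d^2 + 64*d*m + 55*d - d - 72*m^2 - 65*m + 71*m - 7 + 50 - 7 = 8*d^2 + 54*d - 72*m^2 + m*(64*d + 6) + 36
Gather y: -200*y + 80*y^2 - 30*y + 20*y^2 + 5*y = 100*y^2 - 225*y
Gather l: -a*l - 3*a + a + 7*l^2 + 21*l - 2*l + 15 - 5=-2*a + 7*l^2 + l*(19 - a) + 10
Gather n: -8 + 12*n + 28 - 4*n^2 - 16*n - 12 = -4*n^2 - 4*n + 8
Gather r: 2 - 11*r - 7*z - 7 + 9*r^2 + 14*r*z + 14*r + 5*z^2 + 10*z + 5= 9*r^2 + r*(14*z + 3) + 5*z^2 + 3*z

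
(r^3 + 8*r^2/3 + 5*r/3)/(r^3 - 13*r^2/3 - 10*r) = (r + 1)/(r - 6)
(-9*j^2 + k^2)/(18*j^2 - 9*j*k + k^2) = (-3*j - k)/(6*j - k)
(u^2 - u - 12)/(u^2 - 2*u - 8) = (u + 3)/(u + 2)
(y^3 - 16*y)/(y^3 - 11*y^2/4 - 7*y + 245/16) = 16*y*(y^2 - 16)/(16*y^3 - 44*y^2 - 112*y + 245)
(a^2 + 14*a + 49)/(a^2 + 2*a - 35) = (a + 7)/(a - 5)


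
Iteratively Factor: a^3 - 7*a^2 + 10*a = (a - 2)*(a^2 - 5*a) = (a - 5)*(a - 2)*(a)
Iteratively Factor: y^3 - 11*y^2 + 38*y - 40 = (y - 4)*(y^2 - 7*y + 10) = (y - 5)*(y - 4)*(y - 2)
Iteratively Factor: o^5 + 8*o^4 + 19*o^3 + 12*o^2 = (o + 1)*(o^4 + 7*o^3 + 12*o^2) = (o + 1)*(o + 3)*(o^3 + 4*o^2) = o*(o + 1)*(o + 3)*(o^2 + 4*o) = o^2*(o + 1)*(o + 3)*(o + 4)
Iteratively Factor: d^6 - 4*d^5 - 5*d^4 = (d)*(d^5 - 4*d^4 - 5*d^3) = d^2*(d^4 - 4*d^3 - 5*d^2) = d^3*(d^3 - 4*d^2 - 5*d) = d^4*(d^2 - 4*d - 5) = d^4*(d - 5)*(d + 1)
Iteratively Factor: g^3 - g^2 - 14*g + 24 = (g - 2)*(g^2 + g - 12) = (g - 3)*(g - 2)*(g + 4)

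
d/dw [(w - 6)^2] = 2*w - 12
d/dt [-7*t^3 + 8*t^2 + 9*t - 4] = -21*t^2 + 16*t + 9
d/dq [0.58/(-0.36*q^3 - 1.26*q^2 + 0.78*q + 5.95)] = (0.6264*q^2 + 1.4616*q - 0.4524)/(0.36*q^3 + 1.26*q^2 - 0.78*q - 5.95)^2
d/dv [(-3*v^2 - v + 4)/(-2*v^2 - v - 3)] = (v^2 + 34*v + 7)/(4*v^4 + 4*v^3 + 13*v^2 + 6*v + 9)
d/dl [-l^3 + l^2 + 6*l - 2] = -3*l^2 + 2*l + 6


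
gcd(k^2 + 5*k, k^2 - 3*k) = k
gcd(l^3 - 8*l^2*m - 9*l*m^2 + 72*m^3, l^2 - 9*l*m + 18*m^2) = l - 3*m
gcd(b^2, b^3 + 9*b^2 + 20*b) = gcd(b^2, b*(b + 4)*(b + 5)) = b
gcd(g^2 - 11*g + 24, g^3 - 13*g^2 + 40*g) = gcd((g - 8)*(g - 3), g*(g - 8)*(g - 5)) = g - 8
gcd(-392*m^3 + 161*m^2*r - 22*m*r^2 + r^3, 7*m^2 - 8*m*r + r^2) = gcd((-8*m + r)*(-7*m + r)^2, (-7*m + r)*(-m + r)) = -7*m + r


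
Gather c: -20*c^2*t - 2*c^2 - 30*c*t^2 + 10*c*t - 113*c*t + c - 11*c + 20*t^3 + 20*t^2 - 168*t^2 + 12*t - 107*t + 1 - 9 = c^2*(-20*t - 2) + c*(-30*t^2 - 103*t - 10) + 20*t^3 - 148*t^2 - 95*t - 8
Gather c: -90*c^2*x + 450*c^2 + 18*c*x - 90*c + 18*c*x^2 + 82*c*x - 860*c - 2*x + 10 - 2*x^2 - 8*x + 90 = c^2*(450 - 90*x) + c*(18*x^2 + 100*x - 950) - 2*x^2 - 10*x + 100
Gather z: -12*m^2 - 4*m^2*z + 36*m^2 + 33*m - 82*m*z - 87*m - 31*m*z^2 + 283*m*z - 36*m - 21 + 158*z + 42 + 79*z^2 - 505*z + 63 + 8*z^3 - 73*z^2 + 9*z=24*m^2 - 90*m + 8*z^3 + z^2*(6 - 31*m) + z*(-4*m^2 + 201*m - 338) + 84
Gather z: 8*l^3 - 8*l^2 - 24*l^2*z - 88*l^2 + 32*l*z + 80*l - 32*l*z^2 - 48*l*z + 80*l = 8*l^3 - 96*l^2 - 32*l*z^2 + 160*l + z*(-24*l^2 - 16*l)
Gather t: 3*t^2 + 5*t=3*t^2 + 5*t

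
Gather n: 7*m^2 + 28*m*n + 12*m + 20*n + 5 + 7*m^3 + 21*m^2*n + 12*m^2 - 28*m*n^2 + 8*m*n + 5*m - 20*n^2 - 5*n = 7*m^3 + 19*m^2 + 17*m + n^2*(-28*m - 20) + n*(21*m^2 + 36*m + 15) + 5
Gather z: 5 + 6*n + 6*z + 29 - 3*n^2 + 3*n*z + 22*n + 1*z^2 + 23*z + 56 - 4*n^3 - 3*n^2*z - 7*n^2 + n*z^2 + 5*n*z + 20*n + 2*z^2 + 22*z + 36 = -4*n^3 - 10*n^2 + 48*n + z^2*(n + 3) + z*(-3*n^2 + 8*n + 51) + 126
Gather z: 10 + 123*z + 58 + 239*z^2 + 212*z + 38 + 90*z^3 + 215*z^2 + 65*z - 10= 90*z^3 + 454*z^2 + 400*z + 96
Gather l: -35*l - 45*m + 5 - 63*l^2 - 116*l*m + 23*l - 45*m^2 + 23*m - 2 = -63*l^2 + l*(-116*m - 12) - 45*m^2 - 22*m + 3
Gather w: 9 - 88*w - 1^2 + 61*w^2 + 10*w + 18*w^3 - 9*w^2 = 18*w^3 + 52*w^2 - 78*w + 8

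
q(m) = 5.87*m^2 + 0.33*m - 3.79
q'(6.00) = 70.77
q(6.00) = 209.51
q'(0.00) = 0.33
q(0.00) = -3.79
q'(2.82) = 33.44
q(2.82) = 43.82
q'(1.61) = 19.23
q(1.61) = 11.96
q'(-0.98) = -11.18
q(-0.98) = 1.52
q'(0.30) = 3.85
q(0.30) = -3.16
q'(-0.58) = -6.48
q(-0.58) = -2.01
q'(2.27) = 26.98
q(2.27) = 27.21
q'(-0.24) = -2.49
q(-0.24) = -3.53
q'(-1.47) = -16.93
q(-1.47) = 8.41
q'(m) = 11.74*m + 0.33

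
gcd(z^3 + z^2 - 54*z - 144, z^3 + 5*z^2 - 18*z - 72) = z^2 + 9*z + 18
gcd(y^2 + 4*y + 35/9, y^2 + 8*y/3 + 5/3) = y + 5/3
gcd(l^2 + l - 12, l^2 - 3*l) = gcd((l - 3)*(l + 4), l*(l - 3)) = l - 3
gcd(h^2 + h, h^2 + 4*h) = h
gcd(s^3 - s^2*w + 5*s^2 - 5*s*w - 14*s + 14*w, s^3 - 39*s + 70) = s^2 + 5*s - 14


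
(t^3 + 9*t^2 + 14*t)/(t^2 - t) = (t^2 + 9*t + 14)/(t - 1)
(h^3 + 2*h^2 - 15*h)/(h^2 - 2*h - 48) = h*(-h^2 - 2*h + 15)/(-h^2 + 2*h + 48)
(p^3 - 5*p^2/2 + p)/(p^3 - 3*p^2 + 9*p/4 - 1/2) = 2*p/(2*p - 1)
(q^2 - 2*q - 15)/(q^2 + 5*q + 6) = (q - 5)/(q + 2)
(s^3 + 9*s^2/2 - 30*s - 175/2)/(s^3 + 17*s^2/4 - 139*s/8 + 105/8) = 4*(2*s^2 - 5*s - 25)/(8*s^2 - 22*s + 15)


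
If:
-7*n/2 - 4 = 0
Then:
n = -8/7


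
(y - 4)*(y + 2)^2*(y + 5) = y^4 + 5*y^3 - 12*y^2 - 76*y - 80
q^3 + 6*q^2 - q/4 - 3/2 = (q - 1/2)*(q + 1/2)*(q + 6)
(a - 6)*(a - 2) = a^2 - 8*a + 12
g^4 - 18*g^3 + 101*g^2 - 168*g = g*(g - 8)*(g - 7)*(g - 3)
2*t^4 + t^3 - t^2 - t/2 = t*(t - sqrt(2)/2)*(sqrt(2)*t + 1)*(sqrt(2)*t + sqrt(2)/2)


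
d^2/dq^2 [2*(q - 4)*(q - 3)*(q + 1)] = 12*q - 24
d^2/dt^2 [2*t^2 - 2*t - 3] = 4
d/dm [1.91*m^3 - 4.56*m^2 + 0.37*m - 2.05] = 5.73*m^2 - 9.12*m + 0.37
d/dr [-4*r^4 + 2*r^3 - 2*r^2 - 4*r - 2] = -16*r^3 + 6*r^2 - 4*r - 4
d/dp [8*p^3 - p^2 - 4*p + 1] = 24*p^2 - 2*p - 4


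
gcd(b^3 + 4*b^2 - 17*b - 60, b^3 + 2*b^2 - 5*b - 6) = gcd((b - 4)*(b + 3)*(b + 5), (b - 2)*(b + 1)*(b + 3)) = b + 3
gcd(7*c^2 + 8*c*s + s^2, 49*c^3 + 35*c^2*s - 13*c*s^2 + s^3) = c + s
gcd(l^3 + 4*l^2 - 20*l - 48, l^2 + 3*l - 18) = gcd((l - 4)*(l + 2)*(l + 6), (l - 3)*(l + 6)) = l + 6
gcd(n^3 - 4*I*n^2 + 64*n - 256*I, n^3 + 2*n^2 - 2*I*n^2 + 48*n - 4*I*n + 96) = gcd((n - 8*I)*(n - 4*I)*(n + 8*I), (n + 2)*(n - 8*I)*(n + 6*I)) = n - 8*I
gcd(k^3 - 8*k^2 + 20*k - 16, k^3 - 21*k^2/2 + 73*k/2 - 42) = k - 4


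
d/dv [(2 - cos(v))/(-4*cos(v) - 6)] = -7*sin(v)/(2*(2*cos(v) + 3)^2)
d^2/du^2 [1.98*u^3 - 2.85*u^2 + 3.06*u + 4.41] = 11.88*u - 5.7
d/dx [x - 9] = 1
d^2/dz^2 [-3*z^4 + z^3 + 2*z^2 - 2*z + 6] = -36*z^2 + 6*z + 4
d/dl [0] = 0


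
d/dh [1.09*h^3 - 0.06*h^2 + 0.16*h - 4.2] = 3.27*h^2 - 0.12*h + 0.16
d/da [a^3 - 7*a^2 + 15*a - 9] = 3*a^2 - 14*a + 15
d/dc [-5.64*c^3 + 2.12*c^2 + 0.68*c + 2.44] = -16.92*c^2 + 4.24*c + 0.68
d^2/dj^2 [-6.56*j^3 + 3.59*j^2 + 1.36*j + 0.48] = 7.18 - 39.36*j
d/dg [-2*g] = -2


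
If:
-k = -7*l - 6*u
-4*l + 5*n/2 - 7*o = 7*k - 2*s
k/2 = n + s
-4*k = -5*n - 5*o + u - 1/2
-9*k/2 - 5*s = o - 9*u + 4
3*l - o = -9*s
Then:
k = 707/13098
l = -3356/6549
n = -2225/13098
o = 2047/8732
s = 1719/8732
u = 5299/8732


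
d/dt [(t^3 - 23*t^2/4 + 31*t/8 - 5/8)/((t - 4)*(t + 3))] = (8*t^4 - 16*t^3 - 273*t^2 + 1114*t - 377)/(8*(t^4 - 2*t^3 - 23*t^2 + 24*t + 144))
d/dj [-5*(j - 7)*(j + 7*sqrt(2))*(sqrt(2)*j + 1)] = -15*sqrt(2)*j^2 - 150*j + 70*sqrt(2)*j - 35*sqrt(2) + 525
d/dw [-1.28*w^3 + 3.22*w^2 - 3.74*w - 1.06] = -3.84*w^2 + 6.44*w - 3.74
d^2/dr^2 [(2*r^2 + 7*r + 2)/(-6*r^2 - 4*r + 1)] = 4*(-102*r^3 - 126*r^2 - 135*r - 37)/(216*r^6 + 432*r^5 + 180*r^4 - 80*r^3 - 30*r^2 + 12*r - 1)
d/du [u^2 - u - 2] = 2*u - 1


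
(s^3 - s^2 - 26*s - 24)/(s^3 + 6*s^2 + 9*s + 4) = (s - 6)/(s + 1)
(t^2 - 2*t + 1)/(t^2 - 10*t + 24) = (t^2 - 2*t + 1)/(t^2 - 10*t + 24)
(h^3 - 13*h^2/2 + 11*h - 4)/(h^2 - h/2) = h - 6 + 8/h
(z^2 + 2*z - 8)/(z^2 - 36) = (z^2 + 2*z - 8)/(z^2 - 36)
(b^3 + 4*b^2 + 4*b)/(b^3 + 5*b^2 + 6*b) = (b + 2)/(b + 3)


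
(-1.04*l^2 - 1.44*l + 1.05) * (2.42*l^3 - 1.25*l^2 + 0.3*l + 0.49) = -2.5168*l^5 - 2.1848*l^4 + 4.029*l^3 - 2.2541*l^2 - 0.3906*l + 0.5145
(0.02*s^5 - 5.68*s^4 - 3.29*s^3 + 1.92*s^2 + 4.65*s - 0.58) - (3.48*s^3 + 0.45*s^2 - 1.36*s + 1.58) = 0.02*s^5 - 5.68*s^4 - 6.77*s^3 + 1.47*s^2 + 6.01*s - 2.16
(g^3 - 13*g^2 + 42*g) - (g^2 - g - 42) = g^3 - 14*g^2 + 43*g + 42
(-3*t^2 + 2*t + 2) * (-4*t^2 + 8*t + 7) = 12*t^4 - 32*t^3 - 13*t^2 + 30*t + 14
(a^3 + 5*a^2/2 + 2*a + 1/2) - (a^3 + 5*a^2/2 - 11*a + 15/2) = 13*a - 7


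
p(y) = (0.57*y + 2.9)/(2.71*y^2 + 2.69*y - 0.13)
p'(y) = (-5.42*y - 2.69)*(0.57*y + 2.9)/(2.71*y^2 + 2.69*y - 0.13)^2 + 0.57/(2.71*y^2 + 2.69*y - 0.13) = (1.5447*y^2 + 1.5333*y - (0.57*y + 2.9)*(5.42*y + 2.69) - 0.0741)/(2.71*y^2 + 2.69*y - 0.13)^2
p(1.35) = 0.43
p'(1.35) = -0.45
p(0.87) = 0.80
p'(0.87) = -1.25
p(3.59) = 0.11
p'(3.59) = -0.04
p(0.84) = 0.84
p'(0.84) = -1.36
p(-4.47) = 0.01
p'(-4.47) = 0.02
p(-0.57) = -3.29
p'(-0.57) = 0.95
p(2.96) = 0.15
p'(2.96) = -0.07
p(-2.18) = 0.24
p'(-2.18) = 0.40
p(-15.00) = -0.01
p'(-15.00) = -0.00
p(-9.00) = -0.01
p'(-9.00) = 0.00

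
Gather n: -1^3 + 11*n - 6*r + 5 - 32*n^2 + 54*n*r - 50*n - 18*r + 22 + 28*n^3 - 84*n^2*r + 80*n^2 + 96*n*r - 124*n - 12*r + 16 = 28*n^3 + n^2*(48 - 84*r) + n*(150*r - 163) - 36*r + 42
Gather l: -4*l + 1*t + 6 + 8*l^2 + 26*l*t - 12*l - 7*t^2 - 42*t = 8*l^2 + l*(26*t - 16) - 7*t^2 - 41*t + 6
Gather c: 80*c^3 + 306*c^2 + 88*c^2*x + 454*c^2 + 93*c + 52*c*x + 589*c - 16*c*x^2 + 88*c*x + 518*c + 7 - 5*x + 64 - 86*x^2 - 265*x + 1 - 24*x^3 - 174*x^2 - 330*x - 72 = 80*c^3 + c^2*(88*x + 760) + c*(-16*x^2 + 140*x + 1200) - 24*x^3 - 260*x^2 - 600*x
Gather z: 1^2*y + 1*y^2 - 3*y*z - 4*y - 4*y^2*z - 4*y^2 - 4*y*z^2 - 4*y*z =-3*y^2 - 4*y*z^2 - 3*y + z*(-4*y^2 - 7*y)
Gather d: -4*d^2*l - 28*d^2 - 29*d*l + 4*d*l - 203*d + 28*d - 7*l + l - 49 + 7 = d^2*(-4*l - 28) + d*(-25*l - 175) - 6*l - 42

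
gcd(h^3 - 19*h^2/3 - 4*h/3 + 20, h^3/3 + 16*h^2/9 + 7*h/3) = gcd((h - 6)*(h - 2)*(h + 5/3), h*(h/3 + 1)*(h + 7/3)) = 1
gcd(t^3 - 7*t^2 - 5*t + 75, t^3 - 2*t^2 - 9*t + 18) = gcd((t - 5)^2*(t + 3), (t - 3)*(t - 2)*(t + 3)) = t + 3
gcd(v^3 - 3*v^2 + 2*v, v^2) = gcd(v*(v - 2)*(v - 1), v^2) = v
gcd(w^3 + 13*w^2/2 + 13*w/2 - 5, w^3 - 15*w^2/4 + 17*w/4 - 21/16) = w - 1/2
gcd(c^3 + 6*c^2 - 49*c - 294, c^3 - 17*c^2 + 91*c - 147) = c - 7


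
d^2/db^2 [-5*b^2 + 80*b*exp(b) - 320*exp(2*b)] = 80*b*exp(b) - 1280*exp(2*b) + 160*exp(b) - 10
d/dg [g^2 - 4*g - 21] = 2*g - 4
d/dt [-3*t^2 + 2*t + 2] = 2 - 6*t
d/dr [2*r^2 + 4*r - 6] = 4*r + 4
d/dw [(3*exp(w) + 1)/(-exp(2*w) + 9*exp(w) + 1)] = (3*exp(2*w) + 2*exp(w) - 6)*exp(w)/(exp(4*w) - 18*exp(3*w) + 79*exp(2*w) + 18*exp(w) + 1)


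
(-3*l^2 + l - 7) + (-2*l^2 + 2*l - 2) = -5*l^2 + 3*l - 9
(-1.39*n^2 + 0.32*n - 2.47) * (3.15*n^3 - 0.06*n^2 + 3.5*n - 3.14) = -4.3785*n^5 + 1.0914*n^4 - 12.6647*n^3 + 5.6328*n^2 - 9.6498*n + 7.7558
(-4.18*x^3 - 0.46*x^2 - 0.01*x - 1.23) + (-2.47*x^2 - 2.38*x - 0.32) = -4.18*x^3 - 2.93*x^2 - 2.39*x - 1.55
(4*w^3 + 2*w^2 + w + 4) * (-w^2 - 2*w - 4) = -4*w^5 - 10*w^4 - 21*w^3 - 14*w^2 - 12*w - 16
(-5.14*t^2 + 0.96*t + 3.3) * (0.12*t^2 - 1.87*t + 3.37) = -0.6168*t^4 + 9.727*t^3 - 18.721*t^2 - 2.9358*t + 11.121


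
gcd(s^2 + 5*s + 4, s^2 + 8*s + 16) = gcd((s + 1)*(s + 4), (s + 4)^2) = s + 4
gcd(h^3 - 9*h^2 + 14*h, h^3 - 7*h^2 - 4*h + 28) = h^2 - 9*h + 14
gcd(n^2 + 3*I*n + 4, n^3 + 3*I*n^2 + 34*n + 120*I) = n + 4*I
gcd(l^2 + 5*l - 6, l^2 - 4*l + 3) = l - 1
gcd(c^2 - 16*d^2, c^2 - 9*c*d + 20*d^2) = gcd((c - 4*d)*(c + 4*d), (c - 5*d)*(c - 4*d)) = c - 4*d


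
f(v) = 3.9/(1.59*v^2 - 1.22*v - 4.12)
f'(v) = 3.9*(1.22 - 3.18*v)/(1.59*v^2 - 1.22*v - 4.12)^2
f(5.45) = 0.11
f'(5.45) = -0.05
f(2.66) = 1.00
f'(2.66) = -1.87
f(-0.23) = -1.04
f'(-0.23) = 0.54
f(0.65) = -0.92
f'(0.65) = -0.18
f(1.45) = -1.53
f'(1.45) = -2.04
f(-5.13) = 0.09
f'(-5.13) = 0.04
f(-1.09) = -4.33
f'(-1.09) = 22.51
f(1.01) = -1.05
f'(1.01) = -0.56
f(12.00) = 0.02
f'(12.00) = -0.00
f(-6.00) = 0.06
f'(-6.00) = 0.02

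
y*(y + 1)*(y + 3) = y^3 + 4*y^2 + 3*y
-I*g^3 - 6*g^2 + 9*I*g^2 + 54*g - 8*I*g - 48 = (g - 8)*(g - 6*I)*(-I*g + I)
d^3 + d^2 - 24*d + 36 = (d - 3)*(d - 2)*(d + 6)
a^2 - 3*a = a*(a - 3)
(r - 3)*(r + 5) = r^2 + 2*r - 15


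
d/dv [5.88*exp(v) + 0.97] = 5.88*exp(v)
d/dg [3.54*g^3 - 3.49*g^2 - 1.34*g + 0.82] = 10.62*g^2 - 6.98*g - 1.34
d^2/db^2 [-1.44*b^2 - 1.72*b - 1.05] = -2.88000000000000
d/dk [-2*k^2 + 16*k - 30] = 16 - 4*k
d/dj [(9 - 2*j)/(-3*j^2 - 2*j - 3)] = 6*(-j^2 + 9*j + 4)/(9*j^4 + 12*j^3 + 22*j^2 + 12*j + 9)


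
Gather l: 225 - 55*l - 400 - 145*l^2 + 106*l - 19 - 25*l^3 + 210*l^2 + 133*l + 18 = -25*l^3 + 65*l^2 + 184*l - 176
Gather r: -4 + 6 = 2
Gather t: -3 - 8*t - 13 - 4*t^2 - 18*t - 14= -4*t^2 - 26*t - 30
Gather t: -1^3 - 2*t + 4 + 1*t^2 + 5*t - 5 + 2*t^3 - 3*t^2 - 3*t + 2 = 2*t^3 - 2*t^2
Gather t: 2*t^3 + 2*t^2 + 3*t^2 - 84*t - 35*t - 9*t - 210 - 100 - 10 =2*t^3 + 5*t^2 - 128*t - 320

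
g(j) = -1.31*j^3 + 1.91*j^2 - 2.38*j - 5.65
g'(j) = -3.93*j^2 + 3.82*j - 2.38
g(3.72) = -55.51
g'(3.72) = -42.55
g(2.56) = -21.20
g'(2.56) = -18.36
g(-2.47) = 31.62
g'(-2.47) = -35.79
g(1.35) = -8.61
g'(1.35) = -4.39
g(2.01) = -13.36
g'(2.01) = -10.58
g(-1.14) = 1.49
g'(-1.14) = -11.84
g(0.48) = -6.50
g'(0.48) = -1.45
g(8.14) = -605.02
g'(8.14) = -231.69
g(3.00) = -30.97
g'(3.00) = -26.29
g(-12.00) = 2561.63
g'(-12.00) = -614.14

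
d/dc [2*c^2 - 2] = 4*c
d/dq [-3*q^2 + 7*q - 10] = 7 - 6*q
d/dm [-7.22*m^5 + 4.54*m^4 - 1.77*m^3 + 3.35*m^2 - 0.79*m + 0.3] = -36.1*m^4 + 18.16*m^3 - 5.31*m^2 + 6.7*m - 0.79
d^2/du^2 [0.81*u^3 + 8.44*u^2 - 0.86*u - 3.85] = 4.86*u + 16.88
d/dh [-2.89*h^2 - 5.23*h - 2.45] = -5.78*h - 5.23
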